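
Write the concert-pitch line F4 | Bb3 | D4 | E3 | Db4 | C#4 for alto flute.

Bb4 Eb4 G4 A3 Gb4 F#4

The alto flute sounds a perfect fourth below written, so the written part must be a perfect fourth above concert — transpose each note up.
F4 → Bb4
Bb3 → Eb4
D4 → G4
E3 → A3
Db4 → Gb4
C#4 → F#4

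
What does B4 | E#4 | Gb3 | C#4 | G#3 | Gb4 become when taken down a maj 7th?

A major seventh down from B4 gives C4.
E#4 down a major seventh is F#3.
A major seventh down from Gb3 gives Abb2.
C#4 down a major seventh is D3.
A major seventh down from G#3 gives A2.
Gb4 down a major seventh is Abb3.

C4 F#3 Abb2 D3 A2 Abb3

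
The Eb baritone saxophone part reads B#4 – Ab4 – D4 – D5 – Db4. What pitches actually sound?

The Eb baritone saxophone sounds a major thirteenth below written, so transpose each written note down a major thirteenth.
B#4 gives D#3
Ab4 gives Cb3
D4 gives F2
D5 gives F3
Db4 gives Fb2

D#3 Cb3 F2 F3 Fb2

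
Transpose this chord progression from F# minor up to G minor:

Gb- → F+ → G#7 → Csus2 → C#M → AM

Abb- Gb+ A7 Dbsus2 DM BbM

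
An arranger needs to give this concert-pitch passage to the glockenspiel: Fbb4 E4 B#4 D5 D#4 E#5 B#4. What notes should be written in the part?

Fbb2 E2 B#2 D3 D#2 E#3 B#2

Written C4 sounds as C6 on the glockenspiel, so concert pitches are written a perfect fifteenth down.
Fbb4 to Fbb2
E4 to E2
B#4 to B#2
D5 to D3
D#4 to D#2
E#5 to E#3
B#4 to B#2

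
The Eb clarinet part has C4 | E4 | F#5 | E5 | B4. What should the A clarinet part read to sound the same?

First find concert pitch: the Eb clarinet sounds a minor third above written, so C4 E4 F#5 E5 B4 sounds Eb4 G4 A5 G5 D5.
Then write for A clarinet: it sounds a minor third below written, so the part must be a minor third above concert.
Eb4 → Gb4
G4 → Bb4
A5 → C6
G5 → Bb5
D5 → F5

Gb4 Bb4 C6 Bb5 F5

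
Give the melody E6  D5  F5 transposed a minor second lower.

A minor second down from E6 gives D#6.
D5: a second down reaches C, and 1 semitone makes it C#5.
F5: a second down reaches E, and 1 semitone makes it E5.

D#6 C#5 E5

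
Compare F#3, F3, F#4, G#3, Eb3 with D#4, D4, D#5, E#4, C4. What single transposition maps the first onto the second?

From F#3 to D#4 is 6 letter names — a sixth of some quality.
F#3 to D#4 is 9 semitones, which makes it a major sixth; the second version is higher, so the direction is up.
Checking another pair — Eb3 → C4 — gives the same interval.

up a major sixth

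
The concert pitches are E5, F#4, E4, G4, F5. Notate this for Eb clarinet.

Written C4 sounds as Eb4 on the Eb clarinet, so concert pitches are written a minor third down.
E5 gives C#5
F#4 gives D#4
E4 gives C#4
G4 gives E4
F5 gives D5

C#5 D#4 C#4 E4 D5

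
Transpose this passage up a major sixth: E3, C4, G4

E3 gives C#4
C4 gives A4
G4 gives E5

C#4 A4 E5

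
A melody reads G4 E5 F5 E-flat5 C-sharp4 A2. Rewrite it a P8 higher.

G4 gives G5
E5 gives E6
F5 gives F6
Eb5 gives Eb6
C#4 gives C#5
A2 gives A3

G5 E6 F6 Eb6 C#5 A3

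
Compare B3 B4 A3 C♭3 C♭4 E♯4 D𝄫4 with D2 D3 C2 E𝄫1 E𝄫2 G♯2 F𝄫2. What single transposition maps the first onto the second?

down a major thirteenth

Take the first pair: B3 → D2. B to D spans 13 letter names, so the interval is some kind of thirteenth.
D2 to B3 is 21 semitones, which makes it a major thirteenth; the second version is lower, so the direction is down.
Checking another pair — Dbb4 → Fbb2 — gives the same interval.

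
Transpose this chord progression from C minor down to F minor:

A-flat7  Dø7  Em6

C minor down to F minor is a perfect fifth; each chord root moves by that interval while the quality stays the same.
A-flat7: root A-flat down a perfect fifth → Db, giving Db7.
Dø7: root D down a perfect fifth → G, giving Gø7.
Em6: root E down a perfect fifth → A, giving Am6.

Db7 Gø7 Am6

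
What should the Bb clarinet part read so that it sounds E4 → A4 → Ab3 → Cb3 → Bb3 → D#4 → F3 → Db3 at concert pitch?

F#4 B4 Bb3 Db3 C4 E#4 G3 Eb3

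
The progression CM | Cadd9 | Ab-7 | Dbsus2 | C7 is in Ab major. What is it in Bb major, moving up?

Ab major up to Bb major is a major second; each chord root moves by that interval while the quality stays the same.
CM: root C up a major second → D, giving DM.
Cadd9: root C up a major second → D, giving Dadd9.
Ab-7: root Ab up a major second → Bb, giving Bb-7.
Dbsus2: root Db up a major second → Eb, giving Ebsus2.
C7: root C up a major second → D, giving D7.

DM Dadd9 Bb-7 Ebsus2 D7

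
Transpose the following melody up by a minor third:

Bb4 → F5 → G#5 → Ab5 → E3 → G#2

A minor third up from Bb4 gives Db5.
A minor third up from F5 gives Ab5.
G#5: a third up reaches B, and 3 semitones makes it B5.
A minor third up from Ab5 gives Cb6.
E3: a third up reaches G, and 3 semitones makes it G3.
G#2: a third up reaches B, and 3 semitones makes it B2.

Db5 Ab5 B5 Cb6 G3 B2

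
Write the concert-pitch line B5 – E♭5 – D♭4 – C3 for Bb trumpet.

C#6 F5 Eb4 D3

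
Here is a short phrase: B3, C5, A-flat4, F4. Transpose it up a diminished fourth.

B3 gives Eb4
C5 gives Fb5
Ab4 gives Dbb5
F4 gives Bbb4

Eb4 Fb5 Dbb5 Bbb4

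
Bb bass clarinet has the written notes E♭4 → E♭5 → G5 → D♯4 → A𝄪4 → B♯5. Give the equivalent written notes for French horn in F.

Ab3 Ab4 C5 G#3 D##4 E#5

First find concert pitch: the Bb bass clarinet sounds a major ninth below written, so E♭4 E♭5 G5 D♯4 A𝄪4 B♯5 sounds Db3 Db4 F4 C#3 G##3 A#4.
Then write for French horn in F: it sounds a perfect fifth below written, so the part must be a perfect fifth above concert.
Db3 → Ab3
Db4 → Ab4
F4 → C5
C#3 → G#3
G##3 → D##4
A#4 → E#5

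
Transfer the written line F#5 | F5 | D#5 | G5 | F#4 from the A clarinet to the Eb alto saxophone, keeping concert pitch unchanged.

B#5 B5 G##5 C#6 B#4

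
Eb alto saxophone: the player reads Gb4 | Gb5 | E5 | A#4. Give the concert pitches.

Written C4 on the Eb alto saxophone sounds as Eb3, a major sixth lower; apply that shift to every note.
Gb4 becomes Bbb3
Gb5 becomes Bbb4
E5 becomes G4
A#4 becomes C#4

Bbb3 Bbb4 G4 C#4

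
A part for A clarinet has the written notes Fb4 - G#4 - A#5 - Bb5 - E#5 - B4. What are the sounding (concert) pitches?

Written C4 on the A clarinet sounds as A3, a minor third lower; apply that shift to every note.
Fb4 → Db4
G#4 → E#4
A#5 → F##5
Bb5 → G5
E#5 → C##5
B4 → G#4

Db4 E#4 F##5 G5 C##5 G#4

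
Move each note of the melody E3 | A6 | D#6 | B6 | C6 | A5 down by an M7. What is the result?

E3 → F2
A6 → Bb5
D#6 → E5
B6 → C6
C6 → Db5
A5 → Bb4

F2 Bb5 E5 C6 Db5 Bb4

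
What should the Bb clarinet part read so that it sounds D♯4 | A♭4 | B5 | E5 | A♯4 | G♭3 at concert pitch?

Written C4 sounds as Bb3 on the Bb clarinet, so concert pitches are written a major second up.
D#4 gives E#4
Ab4 gives Bb4
B5 gives C#6
E5 gives F#5
A#4 gives B#4
Gb3 gives Ab3

E#4 Bb4 C#6 F#5 B#4 Ab3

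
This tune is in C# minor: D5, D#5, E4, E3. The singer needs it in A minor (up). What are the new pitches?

Bb5 B5 C5 C4

From C# up to A is a minor sixth; apply that to each pitch.
D5 gives Bb5
D#5 gives B5
E4 gives C5
E3 gives C4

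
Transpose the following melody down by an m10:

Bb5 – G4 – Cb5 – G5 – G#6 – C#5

Bb5 down a minor tenth is G4.
G4: a tenth down reaches E, and 15 semitones makes it E3.
A minor tenth down from Cb5 gives Ab3.
A minor tenth down from G5 gives E4.
A minor tenth down from G#6 gives E#5.
C#5 down a minor tenth is A#3.

G4 E3 Ab3 E4 E#5 A#3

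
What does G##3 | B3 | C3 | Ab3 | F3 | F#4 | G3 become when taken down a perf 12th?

C##2 E2 F1 Db2 Bb1 B2 C2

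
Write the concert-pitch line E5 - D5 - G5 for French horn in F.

Written C4 sounds as F3 on the French horn in F, so concert pitches are written a perfect fifth up.
E5 gives B5
D5 gives A5
G5 gives D6

B5 A5 D6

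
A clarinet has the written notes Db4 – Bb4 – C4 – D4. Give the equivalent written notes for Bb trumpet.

C4 A4 B3 C#4

First find concert pitch: the A clarinet sounds a minor third below written, so Db4 Bb4 C4 D4 sounds Bb3 G4 A3 B3.
Then write for Bb trumpet: it sounds a major second below written, so the part must be a major second above concert.
Bb3 → C4
G4 → A4
A3 → B3
B3 → C#4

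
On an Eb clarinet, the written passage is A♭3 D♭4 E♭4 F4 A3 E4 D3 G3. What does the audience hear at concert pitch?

Written C4 on the Eb clarinet sounds as Eb4, a minor third higher; apply that shift to every note.
Ab3 becomes Cb4
Db4 becomes Fb4
Eb4 becomes Gb4
F4 becomes Ab4
A3 becomes C4
E4 becomes G4
D3 becomes F3
G3 becomes Bb3

Cb4 Fb4 Gb4 Ab4 C4 G4 F3 Bb3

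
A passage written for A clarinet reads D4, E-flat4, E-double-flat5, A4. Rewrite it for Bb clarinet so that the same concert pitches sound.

C#4 D4 Db5 G#4

First find concert pitch: the A clarinet sounds a minor third below written, so D4 E-flat4 E-double-flat5 A4 sounds B3 C4 Cb5 F#4.
Then write for Bb clarinet: it sounds a major second below written, so the part must be a major second above concert.
B3 → C#4
C4 → D4
Cb5 → Db5
F#4 → G#4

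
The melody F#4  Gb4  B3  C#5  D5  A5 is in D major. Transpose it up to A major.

C#5 Db5 F#4 G#5 A5 E6

D major to A major up is a perfect fifth, so every note moves up by that interval.
F#4 → C#5
Gb4 → Db5
B3 → F#4
C#5 → G#5
D5 → A5
A5 → E6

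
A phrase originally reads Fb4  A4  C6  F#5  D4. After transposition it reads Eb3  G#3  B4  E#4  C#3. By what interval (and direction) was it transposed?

down a minor ninth

Take the first pair: Fb4 → Eb3. F to E spans 9 letter names, so the interval is some kind of ninth.
Eb3 to Fb4 is 13 semitones, which makes it a minor ninth; the second version is lower, so the direction is down.
Checking another pair — D4 → C#3 — gives the same interval.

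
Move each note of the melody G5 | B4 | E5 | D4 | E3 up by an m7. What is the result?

G5: a seventh up reaches F, and 10 semitones makes it F6.
B4 up a minor seventh is A5.
E5: a seventh up reaches D, and 10 semitones makes it D6.
A minor seventh up from D4 gives C5.
E3: a seventh up reaches D, and 10 semitones makes it D4.

F6 A5 D6 C5 D4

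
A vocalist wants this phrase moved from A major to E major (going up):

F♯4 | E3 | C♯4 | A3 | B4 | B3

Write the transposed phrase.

A major to E major up is a perfect fifth, so every note moves up by that interval.
F#4 gives C#5
E3 gives B3
C#4 gives G#4
A3 gives E4
B4 gives F#5
B3 gives F#4

C#5 B3 G#4 E4 F#5 F#4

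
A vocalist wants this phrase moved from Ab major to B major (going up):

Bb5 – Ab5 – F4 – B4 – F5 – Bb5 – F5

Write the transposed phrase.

C#6 B5 G#4 C##5 G#5 C#6 G#5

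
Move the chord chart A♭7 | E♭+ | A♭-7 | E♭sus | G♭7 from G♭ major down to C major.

G♭ major down to C major is a diminished fifth; each chord root moves by that interval while the quality stays the same.
A♭7: root A♭ down a diminished fifth → D, giving D7.
E♭+: root E♭ down a diminished fifth → A, giving A+.
A♭-7: root A♭ down a diminished fifth → D, giving D-7.
E♭sus: root E♭ down a diminished fifth → A, giving Asus.
G♭7: root G♭ down a diminished fifth → C, giving C7.

D7 A+ D-7 Asus C7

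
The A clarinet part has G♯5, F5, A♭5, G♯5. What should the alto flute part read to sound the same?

A#5 G5 Bb5 A#5

First find concert pitch: the A clarinet sounds a minor third below written, so G♯5 F5 A♭5 G♯5 sounds E#5 D5 F5 E#5.
Then write for alto flute: it sounds a perfect fourth below written, so the part must be a perfect fourth above concert.
E#5 → A#5
D5 → G5
F5 → Bb5
E#5 → A#5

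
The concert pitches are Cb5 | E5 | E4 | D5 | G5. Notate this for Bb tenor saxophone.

Db6 F#6 F#5 E6 A6

The Bb tenor saxophone sounds a major ninth below written, so the written part must be a major ninth above concert — transpose each note up.
Cb5 -> Db6
E5 -> F#6
E4 -> F#5
D5 -> E6
G5 -> A6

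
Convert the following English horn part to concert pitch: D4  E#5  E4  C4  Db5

G3 A#4 A3 F3 Gb4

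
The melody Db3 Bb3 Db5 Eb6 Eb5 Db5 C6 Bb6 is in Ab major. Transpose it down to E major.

Ab major to E major down is a diminished fourth, so every note moves down by that interval.
Db3 gives A2
Bb3 gives F#3
Db5 gives A4
Eb6 gives B5
Eb5 gives B4
Db5 gives A4
C6 gives G#5
Bb6 gives F#6

A2 F#3 A4 B5 B4 A4 G#5 F#6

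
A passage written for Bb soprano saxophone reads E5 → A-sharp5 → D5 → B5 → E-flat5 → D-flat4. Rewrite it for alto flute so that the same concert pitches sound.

First find concert pitch: the Bb soprano saxophone sounds a major second below written, so E5 A-sharp5 D5 B5 E-flat5 D-flat4 sounds D5 G#5 C5 A5 Db5 Cb4.
Then write for alto flute: it sounds a perfect fourth below written, so the part must be a perfect fourth above concert.
D5 → G5
G#5 → C#6
C5 → F5
A5 → D6
Db5 → Gb5
Cb4 → Fb4

G5 C#6 F5 D6 Gb5 Fb4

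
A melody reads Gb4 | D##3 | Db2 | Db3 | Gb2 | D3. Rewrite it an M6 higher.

Gb4 -> Eb5
D##3 -> B##3
Db2 -> Bb2
Db3 -> Bb3
Gb2 -> Eb3
D3 -> B3

Eb5 B##3 Bb2 Bb3 Eb3 B3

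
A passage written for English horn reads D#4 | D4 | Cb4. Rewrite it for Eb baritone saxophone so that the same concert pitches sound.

First find concert pitch: the English horn sounds a perfect fifth below written, so D#4 D4 Cb4 sounds G#3 G3 Fb3.
Then write for Eb baritone saxophone: it sounds a major thirteenth below written, so the part must be a major thirteenth above concert.
G#3 → E#5
G3 → E5
Fb3 → Db5

E#5 E5 Db5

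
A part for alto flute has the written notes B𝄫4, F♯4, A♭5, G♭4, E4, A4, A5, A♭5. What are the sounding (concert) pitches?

Fb4 C#4 Eb5 Db4 B3 E4 E5 Eb5

Written C4 on the alto flute sounds as G3, a perfect fourth lower; apply that shift to every note.
Bbb4 → Fb4
F#4 → C#4
Ab5 → Eb5
Gb4 → Db4
E4 → B3
A4 → E4
A5 → E5
Ab5 → Eb5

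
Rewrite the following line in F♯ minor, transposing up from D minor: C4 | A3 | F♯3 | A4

E4 C#4 A#3 C#5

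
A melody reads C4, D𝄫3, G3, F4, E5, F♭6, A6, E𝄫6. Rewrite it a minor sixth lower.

A minor sixth down from C4 gives E3.
Dbb3: a sixth down reaches F, and 8 semitones makes it Fb2.
G3 down a minor sixth is B2.
F4: a sixth down reaches A, and 8 semitones makes it A3.
A minor sixth down from E5 gives G#4.
Fb6: a sixth down reaches A, and 8 semitones makes it Ab5.
A6 down a minor sixth is C#6.
Ebb6 down a minor sixth is Gb5.

E3 Fb2 B2 A3 G#4 Ab5 C#6 Gb5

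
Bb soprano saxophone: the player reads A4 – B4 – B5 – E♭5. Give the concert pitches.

Written C4 on the Bb soprano saxophone sounds as Bb3, a major second lower; apply that shift to every note.
A4 becomes G4
B4 becomes A4
B5 becomes A5
Eb5 becomes Db5

G4 A4 A5 Db5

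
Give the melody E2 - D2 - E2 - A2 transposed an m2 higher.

E2 becomes F2
D2 becomes Eb2
E2 becomes F2
A2 becomes Bb2

F2 Eb2 F2 Bb2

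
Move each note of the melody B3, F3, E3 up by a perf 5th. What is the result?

F#4 C4 B3

B3: a fifth up reaches F, and 7 semitones makes it F#4.
A perfect fifth up from F3 gives C4.
A perfect fifth up from E3 gives B3.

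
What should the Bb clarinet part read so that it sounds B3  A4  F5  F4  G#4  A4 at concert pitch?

C#4 B4 G5 G4 A#4 B4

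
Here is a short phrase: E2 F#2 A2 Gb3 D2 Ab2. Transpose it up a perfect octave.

E3 F#3 A3 Gb4 D3 Ab3

E2 → E3
F#2 → F#3
A2 → A3
Gb3 → Gb4
D2 → D3
Ab2 → Ab3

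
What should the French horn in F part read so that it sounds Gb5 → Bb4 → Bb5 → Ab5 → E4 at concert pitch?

Db6 F5 F6 Eb6 B4

The French horn in F sounds a perfect fifth below written, so the written part must be a perfect fifth above concert — transpose each note up.
Gb5 gives Db6
Bb4 gives F5
Bb5 gives F6
Ab5 gives Eb6
E4 gives B4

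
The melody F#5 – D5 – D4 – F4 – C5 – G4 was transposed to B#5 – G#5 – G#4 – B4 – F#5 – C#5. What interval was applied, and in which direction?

up an augmented fourth

From F#5 to B#5 is 4 letter names — a fourth of some quality.
F#5 to B#5 is 6 semitones, which makes it an augmented fourth; the second version is higher, so the direction is up.
Checking another pair — G4 → C#5 — gives the same interval.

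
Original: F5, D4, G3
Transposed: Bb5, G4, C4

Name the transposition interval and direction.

Take the first pair: F5 → Bb5. F to B spans 4 letter names, so the interval is some kind of fourth.
F5 to Bb5 is 5 semitones, which makes it a perfect fourth; the second version is higher, so the direction is up.
Checking another pair — G3 → C4 — gives the same interval.

up a perfect fourth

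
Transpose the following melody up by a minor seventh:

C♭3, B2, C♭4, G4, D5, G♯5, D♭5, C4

Bbb3 A3 Bbb4 F5 C6 F#6 Cb6 Bb4

Cb3 gives Bbb3
B2 gives A3
Cb4 gives Bbb4
G4 gives F5
D5 gives C6
G#5 gives F#6
Db5 gives Cb6
C4 gives Bb4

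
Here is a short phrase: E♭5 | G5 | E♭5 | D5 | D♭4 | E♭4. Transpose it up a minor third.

Eb5 to Gb5
G5 to Bb5
Eb5 to Gb5
D5 to F5
Db4 to Fb4
Eb4 to Gb4

Gb5 Bb5 Gb5 F5 Fb4 Gb4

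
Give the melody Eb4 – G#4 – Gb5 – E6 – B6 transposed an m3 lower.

Eb4: a third down reaches C, and 3 semitones makes it C4.
G#4: a third down reaches E, and 3 semitones makes it E#4.
Gb5: a third down reaches E, and 3 semitones makes it Eb5.
E6: a third down reaches C, and 3 semitones makes it C#6.
B6 down a minor third is G#6.

C4 E#4 Eb5 C#6 G#6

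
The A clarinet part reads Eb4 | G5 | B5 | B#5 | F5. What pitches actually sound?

Written C4 on the A clarinet sounds as A3, a minor third lower; apply that shift to every note.
Eb4 gives C4
G5 gives E5
B5 gives G#5
B#5 gives G##5
F5 gives D5

C4 E5 G#5 G##5 D5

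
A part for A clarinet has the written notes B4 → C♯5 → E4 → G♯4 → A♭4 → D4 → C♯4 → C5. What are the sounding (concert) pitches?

G#4 A#4 C#4 E#4 F4 B3 A#3 A4

Written C4 on the A clarinet sounds as A3, a minor third lower; apply that shift to every note.
B4 -> G#4
C#5 -> A#4
E4 -> C#4
G#4 -> E#4
Ab4 -> F4
D4 -> B3
C#4 -> A#3
C5 -> A4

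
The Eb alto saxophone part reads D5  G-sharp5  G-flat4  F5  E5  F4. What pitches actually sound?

F4 B4 Bbb3 Ab4 G4 Ab3

The Eb alto saxophone sounds a major sixth below written, so transpose each written note down a major sixth.
D5 to F4
G#5 to B4
Gb4 to Bbb3
F5 to Ab4
E5 to G4
F4 to Ab3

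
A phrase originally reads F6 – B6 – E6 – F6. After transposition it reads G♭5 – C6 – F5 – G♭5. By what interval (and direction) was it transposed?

Take the first pair: F6 → Gb5. F to G spans 7 letter names, so the interval is some kind of seventh.
Gb5 to F6 is 11 semitones, which makes it a major seventh; the second version is lower, so the direction is down.
Checking another pair — F6 → Gb5 — gives the same interval.

down a major seventh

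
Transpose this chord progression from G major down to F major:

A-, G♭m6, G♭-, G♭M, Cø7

G- Fbm6 Fb- FbM Bbø7

G major down to F major is a major second; each chord root moves by that interval while the quality stays the same.
A-: root A down a major second → G, giving G-.
G♭m6: root G♭ down a major second → Fb, giving Fbm6.
G♭-: root G♭ down a major second → Fb, giving Fb-.
G♭M: root G♭ down a major second → Fb, giving FbM.
Cø7: root C down a major second → Bb, giving Bbø7.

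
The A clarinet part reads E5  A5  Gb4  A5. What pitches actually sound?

C#5 F#5 Eb4 F#5

The A clarinet sounds a minor third below written, so transpose each written note down a minor third.
E5 gives C#5
A5 gives F#5
Gb4 gives Eb4
A5 gives F#5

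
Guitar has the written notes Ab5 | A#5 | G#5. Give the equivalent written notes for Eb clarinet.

F4 F##4 E#4

First find concert pitch: the guitar sounds a perfect octave below written, so Ab5 A#5 G#5 sounds Ab4 A#4 G#4.
Then write for Eb clarinet: it sounds a minor third above written, so the part must be a minor third below concert.
Ab4 → F4
A#4 → F##4
G#4 → E#4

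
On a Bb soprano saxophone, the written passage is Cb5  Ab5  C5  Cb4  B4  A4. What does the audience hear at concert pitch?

Bbb4 Gb5 Bb4 Bbb3 A4 G4

The Bb soprano saxophone sounds a major second below written, so transpose each written note down a major second.
Cb5 -> Bbb4
Ab5 -> Gb5
C5 -> Bb4
Cb4 -> Bbb3
B4 -> A4
A4 -> G4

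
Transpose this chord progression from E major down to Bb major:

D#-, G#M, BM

A- DM FM

E major down to Bb major is an augmented fourth; each chord root moves by that interval while the quality stays the same.
D#-: root D# down an augmented fourth → A, giving A-.
G#M: root G# down an augmented fourth → D, giving DM.
BM: root B down an augmented fourth → F, giving FM.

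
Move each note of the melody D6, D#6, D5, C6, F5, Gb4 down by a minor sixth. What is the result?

A minor sixth down from D6 gives F#5.
D#6 down a minor sixth is F##5.
D5 down a minor sixth is F#4.
A minor sixth down from C6 gives E5.
A minor sixth down from F5 gives A4.
Gb4: a sixth down reaches B, and 8 semitones makes it Bb3.

F#5 F##5 F#4 E5 A4 Bb3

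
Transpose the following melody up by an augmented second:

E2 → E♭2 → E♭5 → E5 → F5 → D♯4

F##2 F#2 F#5 F##5 G#5 E##4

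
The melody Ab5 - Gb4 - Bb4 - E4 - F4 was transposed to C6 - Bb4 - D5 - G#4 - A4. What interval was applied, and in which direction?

Take the first pair: Ab5 → C6. A to C spans 3 letter names, so the interval is some kind of third.
Ab5 to C6 is 4 semitones, which makes it a major third; the second version is higher, so the direction is up.
Checking another pair — F4 → A4 — gives the same interval.

up a major third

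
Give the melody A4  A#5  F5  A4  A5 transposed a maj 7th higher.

G#5 G##6 E6 G#5 G#6

A major seventh up from A4 gives G#5.
A major seventh up from A#5 gives G##6.
F5 up a major seventh is E6.
A4: a seventh up reaches G, and 11 semitones makes it G#5.
A major seventh up from A5 gives G#6.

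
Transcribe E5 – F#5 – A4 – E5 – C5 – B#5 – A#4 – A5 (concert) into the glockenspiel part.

E3 F#3 A2 E3 C3 B#3 A#2 A3

Written C4 sounds as C6 on the glockenspiel, so concert pitches are written a perfect fifteenth down.
E5 → E3
F#5 → F#3
A4 → A2
E5 → E3
C5 → C3
B#5 → B#3
A#4 → A#2
A5 → A3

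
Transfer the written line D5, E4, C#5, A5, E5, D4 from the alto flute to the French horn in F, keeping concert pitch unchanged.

E5 F#4 D#5 B5 F#5 E4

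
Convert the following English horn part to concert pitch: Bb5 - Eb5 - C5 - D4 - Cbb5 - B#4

Written C4 on the English horn sounds as F3, a perfect fifth lower; apply that shift to every note.
Bb5 becomes Eb5
Eb5 becomes Ab4
C5 becomes F4
D4 becomes G3
Cbb5 becomes Fbb4
B#4 becomes E#4

Eb5 Ab4 F4 G3 Fbb4 E#4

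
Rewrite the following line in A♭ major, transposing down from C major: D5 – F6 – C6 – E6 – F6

C major to A♭ major down is a major third, so every note moves down by that interval.
D5 -> Bb4
F6 -> Db6
C6 -> Ab5
E6 -> C6
F6 -> Db6

Bb4 Db6 Ab5 C6 Db6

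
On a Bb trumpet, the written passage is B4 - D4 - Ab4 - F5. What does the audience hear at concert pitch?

A4 C4 Gb4 Eb5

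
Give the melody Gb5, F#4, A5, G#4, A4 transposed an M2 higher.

A major second up from Gb5 gives Ab5.
A major second up from F#4 gives G#4.
A5: a second up reaches B, and 2 semitones makes it B5.
A major second up from G#4 gives A#4.
A major second up from A4 gives B4.

Ab5 G#4 B5 A#4 B4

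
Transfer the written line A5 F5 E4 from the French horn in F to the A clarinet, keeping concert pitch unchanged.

First find concert pitch: the French horn in F sounds a perfect fifth below written, so A5 F5 E4 sounds D5 Bb4 A3.
Then write for A clarinet: it sounds a minor third below written, so the part must be a minor third above concert.
D5 → F5
Bb4 → Db5
A3 → C4

F5 Db5 C4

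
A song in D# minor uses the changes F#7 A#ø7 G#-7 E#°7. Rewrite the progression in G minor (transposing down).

Bb7 Dø7 C-7 A°7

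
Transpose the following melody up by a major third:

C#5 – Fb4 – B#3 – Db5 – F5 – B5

C#5 → E#5
Fb4 → Ab4
B#3 → D##4
Db5 → F5
F5 → A5
B5 → D#6

E#5 Ab4 D##4 F5 A5 D#6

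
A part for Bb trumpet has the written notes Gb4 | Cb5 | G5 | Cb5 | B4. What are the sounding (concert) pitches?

Fb4 Bbb4 F5 Bbb4 A4

Written C4 on the Bb trumpet sounds as Bb3, a major second lower; apply that shift to every note.
Gb4 becomes Fb4
Cb5 becomes Bbb4
G5 becomes F5
Cb5 becomes Bbb4
B4 becomes A4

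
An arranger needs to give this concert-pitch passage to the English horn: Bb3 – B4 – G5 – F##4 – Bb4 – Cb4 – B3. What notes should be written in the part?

Written C4 sounds as F3 on the English horn, so concert pitches are written a perfect fifth up.
Bb3 → F4
B4 → F#5
G5 → D6
F##4 → C##5
Bb4 → F5
Cb4 → Gb4
B3 → F#4

F4 F#5 D6 C##5 F5 Gb4 F#4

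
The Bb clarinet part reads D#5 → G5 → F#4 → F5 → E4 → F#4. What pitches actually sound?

C#5 F5 E4 Eb5 D4 E4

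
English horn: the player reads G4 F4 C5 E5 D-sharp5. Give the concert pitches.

Written C4 on the English horn sounds as F3, a perfect fifth lower; apply that shift to every note.
G4 to C4
F4 to Bb3
C5 to F4
E5 to A4
D#5 to G#4

C4 Bb3 F4 A4 G#4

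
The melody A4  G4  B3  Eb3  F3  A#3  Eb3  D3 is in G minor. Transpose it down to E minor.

F#4 E4 G#3 C3 D3 F##3 C3 B2

From G down to E is a minor third; apply that to each pitch.
A4 gives F#4
G4 gives E4
B3 gives G#3
Eb3 gives C3
F3 gives D3
A#3 gives F##3
Eb3 gives C3
D3 gives B2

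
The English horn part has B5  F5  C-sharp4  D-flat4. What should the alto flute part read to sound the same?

First find concert pitch: the English horn sounds a perfect fifth below written, so B5 F5 C-sharp4 D-flat4 sounds E5 Bb4 F#3 Gb3.
Then write for alto flute: it sounds a perfect fourth below written, so the part must be a perfect fourth above concert.
E5 → A5
Bb4 → Eb5
F#3 → B3
Gb3 → Cb4

A5 Eb5 B3 Cb4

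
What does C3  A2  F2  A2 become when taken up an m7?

C3 → Bb3
A2 → G3
F2 → Eb3
A2 → G3

Bb3 G3 Eb3 G3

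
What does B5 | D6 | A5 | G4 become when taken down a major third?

G5 Bb5 F5 Eb4

B5 → G5
D6 → Bb5
A5 → F5
G4 → Eb4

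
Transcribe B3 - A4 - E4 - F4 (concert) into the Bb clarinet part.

C#4 B4 F#4 G4

The Bb clarinet sounds a major second below written, so the written part must be a major second above concert — transpose each note up.
B3 gives C#4
A4 gives B4
E4 gives F#4
F4 gives G4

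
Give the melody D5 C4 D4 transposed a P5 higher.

A5 G4 A4

A perfect fifth up from D5 gives A5.
C4: a fifth up reaches G, and 7 semitones makes it G4.
D4: a fifth up reaches A, and 7 semitones makes it A4.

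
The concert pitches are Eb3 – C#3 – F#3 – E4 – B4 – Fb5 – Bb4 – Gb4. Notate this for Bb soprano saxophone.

Written C4 sounds as Bb3 on the Bb soprano saxophone, so concert pitches are written a major second up.
Eb3 → F3
C#3 → D#3
F#3 → G#3
E4 → F#4
B4 → C#5
Fb5 → Gb5
Bb4 → C5
Gb4 → Ab4

F3 D#3 G#3 F#4 C#5 Gb5 C5 Ab4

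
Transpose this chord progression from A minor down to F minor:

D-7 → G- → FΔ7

A minor down to F minor is a major third; each chord root moves by that interval while the quality stays the same.
D-7: root D down a major third → Bb, giving Bb-7.
G-: root G down a major third → Eb, giving Eb-.
FΔ7: root F down a major third → Db, giving DbΔ7.

Bb-7 Eb- DbΔ7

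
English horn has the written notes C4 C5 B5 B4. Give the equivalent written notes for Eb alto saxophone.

First find concert pitch: the English horn sounds a perfect fifth below written, so C4 C5 B5 B4 sounds F3 F4 E5 E4.
Then write for Eb alto saxophone: it sounds a major sixth below written, so the part must be a major sixth above concert.
F3 → D4
F4 → D5
E5 → C#6
E4 → C#5

D4 D5 C#6 C#5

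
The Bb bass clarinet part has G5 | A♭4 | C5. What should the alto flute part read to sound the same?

First find concert pitch: the Bb bass clarinet sounds a major ninth below written, so G5 A♭4 C5 sounds F4 Gb3 Bb3.
Then write for alto flute: it sounds a perfect fourth below written, so the part must be a perfect fourth above concert.
F4 → Bb4
Gb3 → Cb4
Bb3 → Eb4

Bb4 Cb4 Eb4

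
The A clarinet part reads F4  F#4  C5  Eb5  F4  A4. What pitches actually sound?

D4 D#4 A4 C5 D4 F#4

The A clarinet sounds a minor third below written, so transpose each written note down a minor third.
F4 to D4
F#4 to D#4
C5 to A4
Eb5 to C5
F4 to D4
A4 to F#4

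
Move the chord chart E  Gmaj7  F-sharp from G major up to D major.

B Dmaj7 C#

G major up to D major is a perfect fifth; each chord root moves by that interval while the quality stays the same.
E: root E up a perfect fifth → B, giving B.
Gmaj7: root G up a perfect fifth → D, giving Dmaj7.
F-sharp: root F-sharp up a perfect fifth → C#, giving C#.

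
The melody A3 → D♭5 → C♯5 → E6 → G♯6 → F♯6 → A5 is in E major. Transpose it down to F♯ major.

From E down to F♯ is a minor seventh; apply that to each pitch.
A3 becomes B2
Db5 becomes Eb4
C#5 becomes D#4
E6 becomes F#5
G#6 becomes A#5
F#6 becomes G#5
A5 becomes B4

B2 Eb4 D#4 F#5 A#5 G#5 B4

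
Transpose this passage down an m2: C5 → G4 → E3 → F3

B4 F#4 D#3 E3

A minor second down from C5 gives B4.
G4: a second down reaches F, and 1 semitone makes it F#4.
A minor second down from E3 gives D#3.
F3: a second down reaches E, and 1 semitone makes it E3.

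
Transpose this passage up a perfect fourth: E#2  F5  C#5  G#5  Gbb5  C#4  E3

A#2 Bb5 F#5 C#6 Cbb6 F#4 A3

E#2 up a perfect fourth is A#2.
A perfect fourth up from F5 gives Bb5.
C#5 up a perfect fourth is F#5.
A perfect fourth up from G#5 gives C#6.
Gbb5 up a perfect fourth is Cbb6.
C#4: a fourth up reaches F, and 5 semitones makes it F#4.
A perfect fourth up from E3 gives A3.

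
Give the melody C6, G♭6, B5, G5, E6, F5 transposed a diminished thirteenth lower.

C6 -> E#4
Gb6 -> B4
B5 -> D##4
G5 -> B#3
E6 -> G##4
F5 -> A#3

E#4 B4 D##4 B#3 G##4 A#3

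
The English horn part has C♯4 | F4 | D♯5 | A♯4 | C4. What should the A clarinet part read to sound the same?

A3 Db4 B4 F#4 Ab3

First find concert pitch: the English horn sounds a perfect fifth below written, so C♯4 F4 D♯5 A♯4 C4 sounds F#3 Bb3 G#4 D#4 F3.
Then write for A clarinet: it sounds a minor third below written, so the part must be a minor third above concert.
F#3 → A3
Bb3 → Db4
G#4 → B4
D#4 → F#4
F3 → Ab3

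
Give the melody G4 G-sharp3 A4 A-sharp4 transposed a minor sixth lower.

B3 B#2 C#4 C##4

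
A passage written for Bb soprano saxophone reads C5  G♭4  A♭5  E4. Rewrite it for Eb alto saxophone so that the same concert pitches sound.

G5 Db5 Eb6 B4

First find concert pitch: the Bb soprano saxophone sounds a major second below written, so C5 G♭4 A♭5 E4 sounds Bb4 Fb4 Gb5 D4.
Then write for Eb alto saxophone: it sounds a major sixth below written, so the part must be a major sixth above concert.
Bb4 → G5
Fb4 → Db5
Gb5 → Eb6
D4 → B4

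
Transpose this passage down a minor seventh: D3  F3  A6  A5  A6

D3 down a minor seventh is E2.
F3 down a minor seventh is G2.
A6 down a minor seventh is B5.
A5 down a minor seventh is B4.
A6 down a minor seventh is B5.

E2 G2 B5 B4 B5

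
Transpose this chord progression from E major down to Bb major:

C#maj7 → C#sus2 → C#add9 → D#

E major down to Bb major is an augmented fourth; each chord root moves by that interval while the quality stays the same.
C#maj7: root C# down an augmented fourth → G, giving Gmaj7.
C#sus2: root C# down an augmented fourth → G, giving Gsus2.
C#add9: root C# down an augmented fourth → G, giving Gadd9.
D#: root D# down an augmented fourth → A, giving A.

Gmaj7 Gsus2 Gadd9 A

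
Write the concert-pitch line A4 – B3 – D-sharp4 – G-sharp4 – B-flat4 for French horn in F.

E5 F#4 A#4 D#5 F5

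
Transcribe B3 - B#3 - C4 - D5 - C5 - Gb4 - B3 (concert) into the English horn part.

F#4 F##4 G4 A5 G5 Db5 F#4

Written C4 sounds as F3 on the English horn, so concert pitches are written a perfect fifth up.
B3 gives F#4
B#3 gives F##4
C4 gives G4
D5 gives A5
C5 gives G5
Gb4 gives Db5
B3 gives F#4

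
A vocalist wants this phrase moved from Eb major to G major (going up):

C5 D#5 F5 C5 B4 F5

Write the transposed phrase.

From Eb up to G is a major third; apply that to each pitch.
C5 gives E5
D#5 gives F##5
F5 gives A5
C5 gives E5
B4 gives D#5
F5 gives A5

E5 F##5 A5 E5 D#5 A5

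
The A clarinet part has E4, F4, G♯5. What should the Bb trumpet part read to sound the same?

First find concert pitch: the A clarinet sounds a minor third below written, so E4 F4 G♯5 sounds C#4 D4 E#5.
Then write for Bb trumpet: it sounds a major second below written, so the part must be a major second above concert.
C#4 → D#4
D4 → E4
E#5 → F##5

D#4 E4 F##5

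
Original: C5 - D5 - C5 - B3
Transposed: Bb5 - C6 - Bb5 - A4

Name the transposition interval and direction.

up a minor seventh

Take the first pair: C5 → Bb5. C to B spans 7 letter names, so the interval is some kind of seventh.
C5 to Bb5 is 10 semitones, which makes it a minor seventh; the second version is higher, so the direction is up.
Checking another pair — B3 → A4 — gives the same interval.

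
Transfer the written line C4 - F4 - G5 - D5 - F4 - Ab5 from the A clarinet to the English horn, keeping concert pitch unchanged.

E4 A4 B5 F#5 A4 C6

First find concert pitch: the A clarinet sounds a minor third below written, so C4 F4 G5 D5 F4 Ab5 sounds A3 D4 E5 B4 D4 F5.
Then write for English horn: it sounds a perfect fifth below written, so the part must be a perfect fifth above concert.
A3 → E4
D4 → A4
E5 → B5
B4 → F#5
D4 → A4
F5 → C6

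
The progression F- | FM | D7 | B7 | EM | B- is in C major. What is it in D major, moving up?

C major up to D major is a major second; each chord root moves by that interval while the quality stays the same.
F-: root F up a major second → G, giving G-.
FM: root F up a major second → G, giving GM.
D7: root D up a major second → E, giving E7.
B7: root B up a major second → C#, giving C#7.
EM: root E up a major second → F#, giving F#M.
B-: root B up a major second → C#, giving C#-.

G- GM E7 C#7 F#M C#-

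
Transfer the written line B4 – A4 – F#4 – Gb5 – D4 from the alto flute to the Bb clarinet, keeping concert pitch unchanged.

G#4 F#4 D#4 Eb5 B3

First find concert pitch: the alto flute sounds a perfect fourth below written, so B4 A4 F#4 Gb5 D4 sounds F#4 E4 C#4 Db5 A3.
Then write for Bb clarinet: it sounds a major second below written, so the part must be a major second above concert.
F#4 → G#4
E4 → F#4
C#4 → D#4
Db5 → Eb5
A3 → B3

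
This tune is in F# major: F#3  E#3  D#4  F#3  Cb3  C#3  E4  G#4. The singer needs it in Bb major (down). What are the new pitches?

Bb2 A2 G3 Bb2 Fbb2 F2 Ab3 C4

From F# down to Bb is an augmented fifth; apply that to each pitch.
F#3 to Bb2
E#3 to A2
D#4 to G3
F#3 to Bb2
Cb3 to Fbb2
C#3 to F2
E4 to Ab3
G#4 to C4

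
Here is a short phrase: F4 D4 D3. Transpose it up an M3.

A4 F#4 F#3

F4 -> A4
D4 -> F#4
D3 -> F#3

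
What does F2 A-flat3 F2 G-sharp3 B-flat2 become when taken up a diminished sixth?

Dbb3 Fbb4 Dbb3 Eb4 Gbb3

F2 -> Dbb3
Ab3 -> Fbb4
F2 -> Dbb3
G#3 -> Eb4
Bb2 -> Gbb3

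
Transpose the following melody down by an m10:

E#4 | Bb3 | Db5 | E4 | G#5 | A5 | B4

C##3 G2 Bb3 C#3 E#4 F#4 G#3

E#4 -> C##3
Bb3 -> G2
Db5 -> Bb3
E4 -> C#3
G#5 -> E#4
A5 -> F#4
B4 -> G#3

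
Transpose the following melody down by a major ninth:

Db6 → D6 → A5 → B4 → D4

Db6: a ninth down reaches C, and 14 semitones makes it Cb5.
A major ninth down from D6 gives C5.
A5 down a major ninth is G4.
B4 down a major ninth is A3.
A major ninth down from D4 gives C3.

Cb5 C5 G4 A3 C3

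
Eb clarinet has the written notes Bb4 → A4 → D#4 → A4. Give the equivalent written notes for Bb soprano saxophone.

First find concert pitch: the Eb clarinet sounds a minor third above written, so Bb4 A4 D#4 A4 sounds Db5 C5 F#4 C5.
Then write for Bb soprano saxophone: it sounds a major second below written, so the part must be a major second above concert.
Db5 → Eb5
C5 → D5
F#4 → G#4
C5 → D5

Eb5 D5 G#4 D5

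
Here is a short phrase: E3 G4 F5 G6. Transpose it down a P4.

B2 D4 C5 D6

A perfect fourth down from E3 gives B2.
G4 down a perfect fourth is D4.
F5 down a perfect fourth is C5.
G6 down a perfect fourth is D6.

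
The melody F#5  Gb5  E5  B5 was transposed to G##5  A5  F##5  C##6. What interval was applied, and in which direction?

Take the first pair: F#5 → G##5. F to G spans 2 letter names, so the interval is some kind of second.
F#5 to G##5 is 3 semitones, which makes it an augmented second; the second version is higher, so the direction is up.
Checking another pair — B5 → C##6 — gives the same interval.

up an augmented second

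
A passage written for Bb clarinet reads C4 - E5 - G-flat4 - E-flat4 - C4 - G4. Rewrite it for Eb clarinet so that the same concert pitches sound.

First find concert pitch: the Bb clarinet sounds a major second below written, so C4 E5 G-flat4 E-flat4 C4 G4 sounds Bb3 D5 Fb4 Db4 Bb3 F4.
Then write for Eb clarinet: it sounds a minor third above written, so the part must be a minor third below concert.
Bb3 → G3
D5 → B4
Fb4 → Db4
Db4 → Bb3
Bb3 → G3
F4 → D4

G3 B4 Db4 Bb3 G3 D4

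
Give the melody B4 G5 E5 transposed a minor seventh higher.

A5 F6 D6

B4: a seventh up reaches A, and 10 semitones makes it A5.
G5: a seventh up reaches F, and 10 semitones makes it F6.
E5 up a minor seventh is D6.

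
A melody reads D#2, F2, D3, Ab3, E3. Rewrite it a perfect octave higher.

D#2 gives D#3
F2 gives F3
D3 gives D4
Ab3 gives Ab4
E3 gives E4

D#3 F3 D4 Ab4 E4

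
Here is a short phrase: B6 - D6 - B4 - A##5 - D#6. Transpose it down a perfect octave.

A perfect octave down from B6 gives B5.
D6 down a perfect octave is D5.
A perfect octave down from B4 gives B3.
A perfect octave down from A##5 gives A##4.
A perfect octave down from D#6 gives D#5.

B5 D5 B3 A##4 D#5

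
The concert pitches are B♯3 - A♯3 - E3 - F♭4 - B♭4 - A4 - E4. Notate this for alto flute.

E#4 D#4 A3 Bbb4 Eb5 D5 A4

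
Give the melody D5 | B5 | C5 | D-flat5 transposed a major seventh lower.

D5 -> Eb4
B5 -> C5
C5 -> Db4
Db5 -> Ebb4

Eb4 C5 Db4 Ebb4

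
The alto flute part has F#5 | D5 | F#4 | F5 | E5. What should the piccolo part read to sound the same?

First find concert pitch: the alto flute sounds a perfect fourth below written, so F#5 D5 F#4 F5 E5 sounds C#5 A4 C#4 C5 B4.
Then write for piccolo: it sounds a perfect octave above written, so the part must be a perfect octave below concert.
C#5 → C#4
A4 → A3
C#4 → C#3
C5 → C4
B4 → B3

C#4 A3 C#3 C4 B3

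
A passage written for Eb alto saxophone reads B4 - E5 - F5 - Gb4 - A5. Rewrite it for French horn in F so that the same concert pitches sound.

A4 D5 Eb5 Fb4 G5

First find concert pitch: the Eb alto saxophone sounds a major sixth below written, so B4 E5 F5 Gb4 A5 sounds D4 G4 Ab4 Bbb3 C5.
Then write for French horn in F: it sounds a perfect fifth below written, so the part must be a perfect fifth above concert.
D4 → A4
G4 → D5
Ab4 → Eb5
Bbb3 → Fb4
C5 → G5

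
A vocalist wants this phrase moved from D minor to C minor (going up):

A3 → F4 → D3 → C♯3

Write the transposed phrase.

From D up to C is a minor seventh; apply that to each pitch.
A3 becomes G4
F4 becomes Eb5
D3 becomes C4
C#3 becomes B3

G4 Eb5 C4 B3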